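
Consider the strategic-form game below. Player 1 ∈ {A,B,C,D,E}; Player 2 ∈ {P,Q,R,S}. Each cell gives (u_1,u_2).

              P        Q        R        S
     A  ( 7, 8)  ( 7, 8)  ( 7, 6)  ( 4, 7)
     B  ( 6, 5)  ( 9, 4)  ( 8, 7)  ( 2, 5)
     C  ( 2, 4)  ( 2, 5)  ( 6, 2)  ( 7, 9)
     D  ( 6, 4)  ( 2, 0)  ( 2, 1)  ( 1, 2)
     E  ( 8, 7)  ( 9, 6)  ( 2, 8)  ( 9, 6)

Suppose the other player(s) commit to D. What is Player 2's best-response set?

argmax u_2 = {P}

u_2(P vs D) = 4
u_2(Q vs D) = 0
u_2(R vs D) = 1
u_2(S vs D) = 2
max payoff 4 at {P}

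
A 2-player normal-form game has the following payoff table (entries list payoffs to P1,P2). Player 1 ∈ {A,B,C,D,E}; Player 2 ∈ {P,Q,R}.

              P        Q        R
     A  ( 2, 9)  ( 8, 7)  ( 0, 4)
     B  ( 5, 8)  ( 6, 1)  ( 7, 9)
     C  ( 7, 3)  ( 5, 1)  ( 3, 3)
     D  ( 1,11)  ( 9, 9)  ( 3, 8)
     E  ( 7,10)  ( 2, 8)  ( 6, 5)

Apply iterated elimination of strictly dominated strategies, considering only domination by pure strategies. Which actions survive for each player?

Survivors P1:{B,C,E} P2:{P,R}

P2 drop Q (P beats it: A:9>7 B:8>1 C:3>1 D:11>9 E:10>8)
P1 drop A (B beats it: P:5>2 R:7>0)
P1 drop D (B beats it: P:5>1 R:7>3)
P1→{B,C,E} P2→{P,R}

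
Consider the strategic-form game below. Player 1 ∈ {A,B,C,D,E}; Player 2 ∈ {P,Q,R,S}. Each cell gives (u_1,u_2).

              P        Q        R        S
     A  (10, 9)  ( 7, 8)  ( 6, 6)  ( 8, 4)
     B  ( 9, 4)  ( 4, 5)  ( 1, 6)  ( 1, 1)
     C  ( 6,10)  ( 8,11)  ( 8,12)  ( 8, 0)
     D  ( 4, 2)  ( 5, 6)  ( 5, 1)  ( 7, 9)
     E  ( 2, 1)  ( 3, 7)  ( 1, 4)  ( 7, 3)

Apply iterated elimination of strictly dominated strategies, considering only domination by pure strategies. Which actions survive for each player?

Survivors P1:{A,C} P2:{P,Q,R}

P1 drop B (A beats it: P:10>9 Q:7>4 R:6>1 S:8>1)
P1 drop D (A beats it: P:10>4 Q:7>5 R:6>5 S:8>7)
P1 drop E (A beats it: P:10>2 Q:7>3 R:6>1 S:8>7)
P2 drop S (P beats it: A:9>4 C:10>0)
P1→{A,C} P2→{P,Q,R}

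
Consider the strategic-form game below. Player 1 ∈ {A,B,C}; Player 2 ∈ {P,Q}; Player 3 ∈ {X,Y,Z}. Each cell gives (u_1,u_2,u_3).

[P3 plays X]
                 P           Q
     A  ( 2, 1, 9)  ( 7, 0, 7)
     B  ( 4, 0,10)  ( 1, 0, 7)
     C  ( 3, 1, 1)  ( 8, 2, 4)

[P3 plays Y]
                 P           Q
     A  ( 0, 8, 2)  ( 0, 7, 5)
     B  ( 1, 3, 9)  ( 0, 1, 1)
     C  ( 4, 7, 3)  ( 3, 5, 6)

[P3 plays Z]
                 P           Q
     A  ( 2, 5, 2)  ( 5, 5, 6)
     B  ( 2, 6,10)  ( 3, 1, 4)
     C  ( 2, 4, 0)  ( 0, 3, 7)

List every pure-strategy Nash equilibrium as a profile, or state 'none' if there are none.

(A,P,X): not NE [P1→B gives 4>2]
(A,P,Y): not NE [P1→C gives 4>0; P3→X gives 9>2]
(A,P,Z): not NE [P3→X gives 9>2]
(A,Q,X): not NE [P1→C gives 8>7; P2→P gives 1>0]
(A,Q,Y): not NE [P1→C gives 3>0; P2→P gives 8>7; P3→X gives 7>5]
(A,Q,Z): not NE [P3→X gives 7>6]
(B,P,X): NE
(B,P,Y): not NE [P1→C gives 4>1; P3→Z gives 10>9]
(B,P,Z): NE
(B,Q,X): not NE [P1→C gives 8>1]
(B,Q,Y): not NE [P1→C gives 3>0; P2→P gives 3>1; P3→X gives 7>1]
(B,Q,Z): not NE [P1→A gives 5>3; P2→P gives 6>1; P3→X gives 7>4]
(C,P,X): not NE [P1→B gives 4>3; P2→Q gives 2>1; P3→Y gives 3>1]
(C,P,Y): NE
(C,P,Z): not NE [P3→Y gives 3>0]
(C,Q,X): not NE [P3→Z gives 7>4]
(C,Q,Y): not NE [P2→P gives 7>5; P3→Z gives 7>6]
(C,Q,Z): not NE [P1→A gives 5>0; P2→P gives 4>3]

NE set: (B,P,X), (B,P,Z), (C,P,Y)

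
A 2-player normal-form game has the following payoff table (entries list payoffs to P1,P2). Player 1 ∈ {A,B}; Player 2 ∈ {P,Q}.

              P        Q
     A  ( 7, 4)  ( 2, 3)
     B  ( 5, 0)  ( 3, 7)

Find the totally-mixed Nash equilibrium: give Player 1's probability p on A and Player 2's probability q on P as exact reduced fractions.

P1 indiff ⇒ q·7+(1-q)·2 = q·5+(1-q)·3 ⇒ q(2) = (1-q)(1) ⇒ q = 1/3
P2 indiff ⇒ p·4+(1-p)·0 = p·3+(1-p)·7 ⇒ p(1) = (1-p)(7) ⇒ p = 7/8

(p,q) = (7/8, 1/3)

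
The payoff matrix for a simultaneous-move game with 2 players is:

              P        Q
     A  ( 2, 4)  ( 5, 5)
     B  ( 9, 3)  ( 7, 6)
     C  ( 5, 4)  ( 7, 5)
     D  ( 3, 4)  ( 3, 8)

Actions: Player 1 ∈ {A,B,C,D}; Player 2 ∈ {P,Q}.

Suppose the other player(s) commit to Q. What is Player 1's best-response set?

BR_1 = {B,C}

u_1(A vs Q) = 5
u_1(B vs Q) = 7
u_1(C vs Q) = 7
u_1(D vs Q) = 3
max payoff 7 at {B,C}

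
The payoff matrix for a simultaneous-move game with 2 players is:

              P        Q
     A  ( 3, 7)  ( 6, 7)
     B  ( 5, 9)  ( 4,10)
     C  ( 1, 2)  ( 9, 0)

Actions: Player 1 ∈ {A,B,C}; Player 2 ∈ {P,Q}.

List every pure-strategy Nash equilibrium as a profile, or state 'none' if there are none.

(A,P): not NE [P1→B gives 5>3]
(A,Q): not NE [P1→C gives 9>6]
(B,P): not NE [P2→Q gives 10>9]
(B,Q): not NE [P1→C gives 9>4]
(C,P): not NE [P1→B gives 5>1]
(C,Q): not NE [P2→P gives 2>0]

Equilibria: none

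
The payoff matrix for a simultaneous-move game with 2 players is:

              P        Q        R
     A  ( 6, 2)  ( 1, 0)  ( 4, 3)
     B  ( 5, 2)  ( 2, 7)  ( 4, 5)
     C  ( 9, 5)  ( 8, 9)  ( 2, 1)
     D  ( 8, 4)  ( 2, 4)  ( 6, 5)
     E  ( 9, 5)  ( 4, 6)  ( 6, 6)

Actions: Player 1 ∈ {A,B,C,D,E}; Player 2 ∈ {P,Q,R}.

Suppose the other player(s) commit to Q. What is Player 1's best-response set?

u_1(A vs Q) = 1
u_1(B vs Q) = 2
u_1(C vs Q) = 8
u_1(D vs Q) = 2
u_1(E vs Q) = 4
max payoff 8 at {C}

argmax u_1 = {C}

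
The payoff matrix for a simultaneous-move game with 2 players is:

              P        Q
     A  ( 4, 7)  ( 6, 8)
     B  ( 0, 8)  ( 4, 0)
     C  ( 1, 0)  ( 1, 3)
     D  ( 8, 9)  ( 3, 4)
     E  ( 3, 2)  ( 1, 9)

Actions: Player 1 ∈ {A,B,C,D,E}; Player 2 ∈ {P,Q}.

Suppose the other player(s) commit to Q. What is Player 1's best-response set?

BR_1 = {A}

u_1(A vs Q) = 6
u_1(B vs Q) = 4
u_1(C vs Q) = 1
u_1(D vs Q) = 3
u_1(E vs Q) = 1
max payoff 6 at {A}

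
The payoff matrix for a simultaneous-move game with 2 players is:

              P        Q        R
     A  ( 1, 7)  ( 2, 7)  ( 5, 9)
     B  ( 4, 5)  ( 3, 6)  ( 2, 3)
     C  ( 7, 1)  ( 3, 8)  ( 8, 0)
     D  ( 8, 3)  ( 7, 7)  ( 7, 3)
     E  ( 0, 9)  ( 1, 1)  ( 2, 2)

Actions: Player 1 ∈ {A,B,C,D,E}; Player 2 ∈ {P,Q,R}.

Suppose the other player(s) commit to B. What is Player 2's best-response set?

u_2(P vs B) = 5
u_2(Q vs B) = 6
u_2(R vs B) = 3
max payoff 6 at {Q}

P2 best: {Q}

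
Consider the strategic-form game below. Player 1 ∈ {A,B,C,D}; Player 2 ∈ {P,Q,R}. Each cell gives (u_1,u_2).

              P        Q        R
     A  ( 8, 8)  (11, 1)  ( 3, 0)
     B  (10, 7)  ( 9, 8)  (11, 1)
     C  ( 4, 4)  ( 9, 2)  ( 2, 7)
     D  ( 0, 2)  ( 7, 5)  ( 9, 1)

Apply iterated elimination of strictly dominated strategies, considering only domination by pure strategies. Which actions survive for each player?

Survivors P1:{A,B} P2:{P,Q}

P1 drop C (A beats it: P:8>4 Q:11>9 R:3>2)
P1 drop D (B beats it: P:10>0 Q:9>7 R:11>9)
P2 drop R (P beats it: A:8>0 B:7>1)
P1→{A,B} P2→{P,Q}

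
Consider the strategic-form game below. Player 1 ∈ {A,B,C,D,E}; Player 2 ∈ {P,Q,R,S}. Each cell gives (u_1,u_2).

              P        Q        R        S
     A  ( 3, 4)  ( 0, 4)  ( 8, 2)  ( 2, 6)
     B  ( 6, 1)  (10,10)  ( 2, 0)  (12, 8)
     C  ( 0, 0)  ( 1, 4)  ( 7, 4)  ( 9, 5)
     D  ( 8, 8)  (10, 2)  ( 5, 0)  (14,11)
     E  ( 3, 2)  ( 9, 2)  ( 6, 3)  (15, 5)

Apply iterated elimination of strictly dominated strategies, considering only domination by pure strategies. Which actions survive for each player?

P2 drop P (S beats it: A:6>4 B:8>1 C:5>0 D:11>8 E:5>2)
P2 drop R (S beats it: A:6>2 B:8>0 C:5>4 D:11>0 E:5>3)
P1 drop A (B beats it: Q:10>0 S:12>2)
P1 drop C (B beats it: Q:10>1 S:12>9)
P1→{B,D,E} P2→{Q,S}

IESDS → P1:{B,D,E} P2:{Q,S}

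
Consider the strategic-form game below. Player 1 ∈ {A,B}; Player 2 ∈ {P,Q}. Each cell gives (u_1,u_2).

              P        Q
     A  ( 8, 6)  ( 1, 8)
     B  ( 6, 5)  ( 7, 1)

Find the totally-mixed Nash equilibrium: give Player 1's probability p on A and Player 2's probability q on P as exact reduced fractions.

(p,q) = (2/3, 3/4)

P1 indiff ⇒ q·8+(1-q)·1 = q·6+(1-q)·7 ⇒ q(2) = (1-q)(6) ⇒ q = 3/4
P2 indiff ⇒ p·6+(1-p)·5 = p·8+(1-p)·1 ⇒ p(-2) = (1-p)(-4) ⇒ p = 2/3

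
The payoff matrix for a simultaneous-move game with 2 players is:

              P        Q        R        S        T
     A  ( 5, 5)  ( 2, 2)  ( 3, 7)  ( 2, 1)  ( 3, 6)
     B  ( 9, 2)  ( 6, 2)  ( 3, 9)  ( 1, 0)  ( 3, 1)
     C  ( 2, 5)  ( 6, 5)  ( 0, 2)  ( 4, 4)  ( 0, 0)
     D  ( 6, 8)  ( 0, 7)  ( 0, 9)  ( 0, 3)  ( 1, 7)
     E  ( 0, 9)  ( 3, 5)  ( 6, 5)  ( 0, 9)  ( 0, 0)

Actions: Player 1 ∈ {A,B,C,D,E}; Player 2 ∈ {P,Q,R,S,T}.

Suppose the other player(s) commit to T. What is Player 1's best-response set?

u_1(A vs T) = 3
u_1(B vs T) = 3
u_1(C vs T) = 0
u_1(D vs T) = 1
u_1(E vs T) = 0
max payoff 3 at {A,B}

BR_1 = {A,B}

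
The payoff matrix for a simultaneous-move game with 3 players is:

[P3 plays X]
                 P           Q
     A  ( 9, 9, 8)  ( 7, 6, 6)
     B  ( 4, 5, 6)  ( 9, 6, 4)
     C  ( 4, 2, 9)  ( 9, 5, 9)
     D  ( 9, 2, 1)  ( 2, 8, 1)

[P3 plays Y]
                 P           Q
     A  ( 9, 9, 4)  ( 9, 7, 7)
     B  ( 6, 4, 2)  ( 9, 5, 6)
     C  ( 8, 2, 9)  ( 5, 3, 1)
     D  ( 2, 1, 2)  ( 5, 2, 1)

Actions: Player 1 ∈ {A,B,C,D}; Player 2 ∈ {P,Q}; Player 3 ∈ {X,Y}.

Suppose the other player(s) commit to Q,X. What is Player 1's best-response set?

u_1(A vs Q,X) = 7
u_1(B vs Q,X) = 9
u_1(C vs Q,X) = 9
u_1(D vs Q,X) = 2
max payoff 9 at {B,C}

BR_1 = {B,C}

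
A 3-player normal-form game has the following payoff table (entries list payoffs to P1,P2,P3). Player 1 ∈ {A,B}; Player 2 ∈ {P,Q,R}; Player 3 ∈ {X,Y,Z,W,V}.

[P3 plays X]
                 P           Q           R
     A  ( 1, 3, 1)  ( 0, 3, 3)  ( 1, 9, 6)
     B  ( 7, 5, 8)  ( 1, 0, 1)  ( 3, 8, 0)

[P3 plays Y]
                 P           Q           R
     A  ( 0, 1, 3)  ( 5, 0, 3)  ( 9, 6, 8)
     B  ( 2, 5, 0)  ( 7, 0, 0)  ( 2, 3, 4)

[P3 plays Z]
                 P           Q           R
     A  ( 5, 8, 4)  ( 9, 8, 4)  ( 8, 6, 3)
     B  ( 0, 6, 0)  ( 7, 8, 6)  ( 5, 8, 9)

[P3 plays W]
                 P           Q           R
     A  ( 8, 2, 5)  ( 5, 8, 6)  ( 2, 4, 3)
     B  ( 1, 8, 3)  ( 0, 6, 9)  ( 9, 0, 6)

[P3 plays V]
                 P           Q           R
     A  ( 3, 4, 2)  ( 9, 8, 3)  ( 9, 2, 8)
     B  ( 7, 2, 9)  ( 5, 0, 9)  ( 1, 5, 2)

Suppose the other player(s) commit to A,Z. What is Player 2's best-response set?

P2 best: {P,Q}

u_2(P vs A,Z) = 8
u_2(Q vs A,Z) = 8
u_2(R vs A,Z) = 6
max payoff 8 at {P,Q}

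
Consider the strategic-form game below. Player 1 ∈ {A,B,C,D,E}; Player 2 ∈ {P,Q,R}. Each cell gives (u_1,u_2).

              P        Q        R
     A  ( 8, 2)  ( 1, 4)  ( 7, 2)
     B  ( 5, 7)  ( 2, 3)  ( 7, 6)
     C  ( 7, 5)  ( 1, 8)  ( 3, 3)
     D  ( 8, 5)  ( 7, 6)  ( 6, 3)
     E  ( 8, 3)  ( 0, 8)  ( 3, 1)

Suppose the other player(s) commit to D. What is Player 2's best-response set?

P2 best: {Q}

u_2(P vs D) = 5
u_2(Q vs D) = 6
u_2(R vs D) = 3
max payoff 6 at {Q}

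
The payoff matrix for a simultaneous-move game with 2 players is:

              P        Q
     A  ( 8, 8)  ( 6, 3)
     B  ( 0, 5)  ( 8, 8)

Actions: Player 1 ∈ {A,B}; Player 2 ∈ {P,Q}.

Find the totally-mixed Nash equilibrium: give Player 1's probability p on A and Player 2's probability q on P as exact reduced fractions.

P1 mixes 3/8 on A; P2 mixes 1/5 on P

P1 indiff ⇒ q·8+(1-q)·6 = q·0+(1-q)·8 ⇒ q(8) = (1-q)(2) ⇒ q = 1/5
P2 indiff ⇒ p·8+(1-p)·5 = p·3+(1-p)·8 ⇒ p(5) = (1-p)(3) ⇒ p = 3/8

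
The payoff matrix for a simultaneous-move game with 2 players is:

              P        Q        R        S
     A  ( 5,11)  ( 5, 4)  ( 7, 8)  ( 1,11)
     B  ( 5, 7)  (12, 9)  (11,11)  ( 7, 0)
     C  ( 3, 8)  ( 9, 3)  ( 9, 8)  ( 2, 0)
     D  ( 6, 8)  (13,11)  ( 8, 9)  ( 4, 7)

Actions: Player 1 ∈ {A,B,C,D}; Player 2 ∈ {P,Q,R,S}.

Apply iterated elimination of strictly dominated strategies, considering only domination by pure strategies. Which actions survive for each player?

Survivors P1:{B,D} P2:{Q,R}

P1 drop A (D beats it: P:6>5 Q:13>5 R:8>7 S:4>1)
P1 drop C (B beats it: P:5>3 Q:12>9 R:11>9 S:7>2)
P2 drop P (Q beats it: B:9>7 D:11>8)
P2 drop S (Q beats it: B:9>0 D:11>7)
P1→{B,D} P2→{Q,R}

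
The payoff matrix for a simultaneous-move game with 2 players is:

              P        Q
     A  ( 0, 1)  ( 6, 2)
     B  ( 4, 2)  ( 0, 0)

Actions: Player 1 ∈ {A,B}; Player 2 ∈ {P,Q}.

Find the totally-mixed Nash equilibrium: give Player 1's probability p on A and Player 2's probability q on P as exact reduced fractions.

P1 indiff ⇒ q·0+(1-q)·6 = q·4+(1-q)·0 ⇒ q(-4) = (1-q)(-6) ⇒ q = 3/5
P2 indiff ⇒ p·1+(1-p)·2 = p·2+(1-p)·0 ⇒ p(-1) = (1-p)(-2) ⇒ p = 2/3

(p,q) = (2/3, 3/5)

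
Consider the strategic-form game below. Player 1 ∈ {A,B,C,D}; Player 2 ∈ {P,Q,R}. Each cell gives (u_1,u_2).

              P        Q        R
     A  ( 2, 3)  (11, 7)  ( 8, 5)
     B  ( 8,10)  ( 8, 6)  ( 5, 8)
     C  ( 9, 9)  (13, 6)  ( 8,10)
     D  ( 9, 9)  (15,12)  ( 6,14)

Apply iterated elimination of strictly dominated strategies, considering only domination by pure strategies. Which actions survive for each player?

Remaining: P1:{A,C,D} P2:{Q,R}

P1 drop B (C beats it: P:9>8 Q:13>8 R:8>5)
P2 drop P (R beats it: A:5>3 C:10>9 D:14>9)
P1→{A,C,D} P2→{Q,R}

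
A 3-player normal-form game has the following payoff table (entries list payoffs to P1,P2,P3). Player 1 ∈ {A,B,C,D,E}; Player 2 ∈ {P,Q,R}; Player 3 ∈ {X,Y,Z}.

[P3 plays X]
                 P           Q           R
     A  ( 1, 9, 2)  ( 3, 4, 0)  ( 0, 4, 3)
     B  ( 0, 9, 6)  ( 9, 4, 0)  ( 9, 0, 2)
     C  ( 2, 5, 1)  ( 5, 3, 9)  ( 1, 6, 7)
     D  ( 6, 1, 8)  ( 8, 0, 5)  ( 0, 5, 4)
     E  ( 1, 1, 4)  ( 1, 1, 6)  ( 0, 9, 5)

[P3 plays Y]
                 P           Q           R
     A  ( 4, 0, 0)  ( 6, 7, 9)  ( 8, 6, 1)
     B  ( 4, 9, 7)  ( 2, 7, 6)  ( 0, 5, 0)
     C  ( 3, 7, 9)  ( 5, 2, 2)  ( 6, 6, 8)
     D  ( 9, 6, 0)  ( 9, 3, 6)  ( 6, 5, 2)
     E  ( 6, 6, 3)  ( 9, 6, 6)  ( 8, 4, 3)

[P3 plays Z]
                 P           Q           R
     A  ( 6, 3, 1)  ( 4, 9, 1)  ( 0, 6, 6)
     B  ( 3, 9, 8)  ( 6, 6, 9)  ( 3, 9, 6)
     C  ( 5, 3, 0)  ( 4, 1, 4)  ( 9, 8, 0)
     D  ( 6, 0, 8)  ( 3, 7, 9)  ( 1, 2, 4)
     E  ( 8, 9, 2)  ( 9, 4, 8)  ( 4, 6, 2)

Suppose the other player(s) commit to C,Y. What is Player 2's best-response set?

u_2(P vs C,Y) = 7
u_2(Q vs C,Y) = 2
u_2(R vs C,Y) = 6
max payoff 7 at {P}

BR_2 = {P}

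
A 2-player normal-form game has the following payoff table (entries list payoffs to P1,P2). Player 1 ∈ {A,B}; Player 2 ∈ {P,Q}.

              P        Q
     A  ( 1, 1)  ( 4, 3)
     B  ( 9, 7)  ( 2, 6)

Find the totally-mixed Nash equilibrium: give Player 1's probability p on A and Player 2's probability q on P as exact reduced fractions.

p=1/3, q=1/5

P1 indiff ⇒ q·1+(1-q)·4 = q·9+(1-q)·2 ⇒ q(-8) = (1-q)(-2) ⇒ q = 1/5
P2 indiff ⇒ p·1+(1-p)·7 = p·3+(1-p)·6 ⇒ p(-2) = (1-p)(-1) ⇒ p = 1/3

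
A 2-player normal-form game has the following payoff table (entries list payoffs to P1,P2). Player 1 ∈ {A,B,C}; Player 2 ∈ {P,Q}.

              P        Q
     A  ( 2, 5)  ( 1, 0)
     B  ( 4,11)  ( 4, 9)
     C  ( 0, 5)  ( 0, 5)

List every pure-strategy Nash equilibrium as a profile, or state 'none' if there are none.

Nash profiles: (B,P)

(A,P): not NE [P1→B gives 4>2]
(A,Q): not NE [P1→B gives 4>1; P2→P gives 5>0]
(B,P): NE
(B,Q): not NE [P2→P gives 11>9]
(C,P): not NE [P1→B gives 4>0]
(C,Q): not NE [P1→B gives 4>0]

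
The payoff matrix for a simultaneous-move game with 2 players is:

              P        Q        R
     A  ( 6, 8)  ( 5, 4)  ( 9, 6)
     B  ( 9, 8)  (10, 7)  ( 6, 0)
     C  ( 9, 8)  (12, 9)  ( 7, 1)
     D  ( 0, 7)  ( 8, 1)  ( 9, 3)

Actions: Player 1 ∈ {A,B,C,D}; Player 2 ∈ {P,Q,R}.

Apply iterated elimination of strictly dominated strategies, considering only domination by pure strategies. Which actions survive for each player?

P2 drop R (P beats it: A:8>6 B:8>0 C:8>1 D:7>3)
P1 drop A (B beats it: P:9>6 Q:10>5)
P1 drop D (B beats it: P:9>0 Q:10>8)
P1→{B,C} P2→{P,Q}

IESDS → P1:{B,C} P2:{P,Q}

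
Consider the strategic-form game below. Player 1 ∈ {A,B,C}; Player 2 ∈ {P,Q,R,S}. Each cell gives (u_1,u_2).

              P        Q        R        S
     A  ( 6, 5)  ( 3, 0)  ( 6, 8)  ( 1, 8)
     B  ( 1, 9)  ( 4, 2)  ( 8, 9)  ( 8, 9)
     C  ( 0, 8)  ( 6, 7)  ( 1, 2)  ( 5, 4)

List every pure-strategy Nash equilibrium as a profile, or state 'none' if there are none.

Nash profiles: (B,R), (B,S)

(A,P): not NE [P2→S gives 8>5]
(A,Q): not NE [P1→C gives 6>3; P2→S gives 8>0]
(A,R): not NE [P1→B gives 8>6]
(A,S): not NE [P1→B gives 8>1]
(B,P): not NE [P1→A gives 6>1]
(B,Q): not NE [P1→C gives 6>4; P2→S gives 9>2]
(B,R): NE
(B,S): NE
(C,P): not NE [P1→A gives 6>0]
(C,Q): not NE [P2→P gives 8>7]
(C,R): not NE [P1→B gives 8>1; P2→P gives 8>2]
(C,S): not NE [P1→B gives 8>5; P2→P gives 8>4]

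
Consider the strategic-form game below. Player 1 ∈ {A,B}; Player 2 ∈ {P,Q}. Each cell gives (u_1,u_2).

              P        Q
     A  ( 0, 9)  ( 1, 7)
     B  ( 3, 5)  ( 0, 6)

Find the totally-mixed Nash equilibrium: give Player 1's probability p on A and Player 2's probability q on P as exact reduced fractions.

P1 mixes 1/3 on A; P2 mixes 1/4 on P

P1 indiff ⇒ q·0+(1-q)·1 = q·3+(1-q)·0 ⇒ q(-3) = (1-q)(-1) ⇒ q = 1/4
P2 indiff ⇒ p·9+(1-p)·5 = p·7+(1-p)·6 ⇒ p(2) = (1-p)(1) ⇒ p = 1/3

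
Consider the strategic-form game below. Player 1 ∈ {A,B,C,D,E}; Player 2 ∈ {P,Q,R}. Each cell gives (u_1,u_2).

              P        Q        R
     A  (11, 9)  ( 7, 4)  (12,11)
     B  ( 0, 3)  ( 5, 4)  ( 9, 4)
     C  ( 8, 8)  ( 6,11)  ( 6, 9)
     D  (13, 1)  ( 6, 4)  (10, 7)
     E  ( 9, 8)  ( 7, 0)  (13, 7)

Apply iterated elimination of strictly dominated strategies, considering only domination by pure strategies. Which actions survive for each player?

P1 drop B (A beats it: P:11>0 Q:7>5 R:12>9)
P1 drop C (A beats it: P:11>8 Q:7>6 R:12>6)
P2 drop Q (R beats it: A:11>4 D:7>4 E:7>0)
P1→{A,D,E} P2→{P,R}

IESDS → P1:{A,D,E} P2:{P,R}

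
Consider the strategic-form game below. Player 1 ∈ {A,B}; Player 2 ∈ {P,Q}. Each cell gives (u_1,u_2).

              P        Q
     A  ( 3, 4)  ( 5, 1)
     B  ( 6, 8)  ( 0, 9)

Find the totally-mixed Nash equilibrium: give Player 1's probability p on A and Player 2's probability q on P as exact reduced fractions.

P1 indiff ⇒ q·3+(1-q)·5 = q·6+(1-q)·0 ⇒ q(-3) = (1-q)(-5) ⇒ q = 5/8
P2 indiff ⇒ p·4+(1-p)·8 = p·1+(1-p)·9 ⇒ p(3) = (1-p)(1) ⇒ p = 1/4

P1 mixes 1/4 on A; P2 mixes 5/8 on P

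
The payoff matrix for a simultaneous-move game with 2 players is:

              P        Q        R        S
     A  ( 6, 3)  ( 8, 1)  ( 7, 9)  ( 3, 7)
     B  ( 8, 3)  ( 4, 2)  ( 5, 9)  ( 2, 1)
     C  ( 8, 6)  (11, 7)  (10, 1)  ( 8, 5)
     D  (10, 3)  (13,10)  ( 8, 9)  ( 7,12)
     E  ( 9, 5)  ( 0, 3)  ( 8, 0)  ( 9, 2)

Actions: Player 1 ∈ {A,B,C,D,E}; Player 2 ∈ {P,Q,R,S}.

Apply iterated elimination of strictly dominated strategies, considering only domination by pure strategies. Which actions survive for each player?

P1 drop A (C beats it: P:8>6 Q:11>8 R:10>7 S:8>3)
P1 drop B (D beats it: P:10>8 Q:13>4 R:8>5 S:7>2)
P2 drop R (Q beats it: C:7>1 D:10>9 E:3>0)
P1→{C,D,E} P2→{P,Q,S}

Remaining: P1:{C,D,E} P2:{P,Q,S}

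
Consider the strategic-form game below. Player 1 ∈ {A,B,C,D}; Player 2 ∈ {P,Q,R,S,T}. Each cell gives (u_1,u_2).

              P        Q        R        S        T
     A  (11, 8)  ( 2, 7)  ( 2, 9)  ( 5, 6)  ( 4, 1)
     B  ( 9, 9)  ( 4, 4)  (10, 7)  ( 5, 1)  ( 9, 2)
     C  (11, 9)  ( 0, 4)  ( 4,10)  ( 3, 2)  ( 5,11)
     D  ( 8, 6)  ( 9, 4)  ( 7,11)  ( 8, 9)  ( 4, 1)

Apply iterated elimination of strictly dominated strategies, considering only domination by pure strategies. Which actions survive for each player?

Survivors P1:{A,B,C} P2:{P,R,T}

P2 drop Q (P beats it: A:8>7 B:9>4 C:9>4 D:6>4)
P2 drop S (R beats it: A:9>6 B:7>1 C:10>2 D:11>9)
P1 drop D (B beats it: P:9>8 R:10>7 T:9>4)
P1→{A,B,C} P2→{P,R,T}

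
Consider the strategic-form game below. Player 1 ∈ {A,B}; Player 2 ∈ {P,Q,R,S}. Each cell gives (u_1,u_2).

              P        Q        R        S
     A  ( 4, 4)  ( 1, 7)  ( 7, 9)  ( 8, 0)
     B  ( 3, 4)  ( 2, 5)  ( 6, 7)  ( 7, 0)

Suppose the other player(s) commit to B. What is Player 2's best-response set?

u_2(P vs B) = 4
u_2(Q vs B) = 5
u_2(R vs B) = 7
u_2(S vs B) = 0
max payoff 7 at {R}

P2 best: {R}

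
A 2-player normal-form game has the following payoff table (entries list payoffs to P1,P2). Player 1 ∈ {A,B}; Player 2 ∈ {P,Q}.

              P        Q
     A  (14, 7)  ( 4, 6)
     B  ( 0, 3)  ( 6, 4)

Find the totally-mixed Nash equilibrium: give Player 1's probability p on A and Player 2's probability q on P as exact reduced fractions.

P1 indiff ⇒ q·14+(1-q)·4 = q·0+(1-q)·6 ⇒ q(14) = (1-q)(2) ⇒ q = 1/8
P2 indiff ⇒ p·7+(1-p)·3 = p·6+(1-p)·4 ⇒ p(1) = (1-p)(1) ⇒ p = 1/2

p=1/2, q=1/8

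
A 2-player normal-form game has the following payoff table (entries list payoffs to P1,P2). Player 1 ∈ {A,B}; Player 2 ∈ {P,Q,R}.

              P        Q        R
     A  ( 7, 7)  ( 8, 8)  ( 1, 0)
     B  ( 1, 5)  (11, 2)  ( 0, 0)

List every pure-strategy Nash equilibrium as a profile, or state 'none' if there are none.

No pure NE.

(A,P): not NE [P2→Q gives 8>7]
(A,Q): not NE [P1→B gives 11>8]
(A,R): not NE [P2→Q gives 8>0]
(B,P): not NE [P1→A gives 7>1]
(B,Q): not NE [P2→P gives 5>2]
(B,R): not NE [P1→A gives 1>0; P2→P gives 5>0]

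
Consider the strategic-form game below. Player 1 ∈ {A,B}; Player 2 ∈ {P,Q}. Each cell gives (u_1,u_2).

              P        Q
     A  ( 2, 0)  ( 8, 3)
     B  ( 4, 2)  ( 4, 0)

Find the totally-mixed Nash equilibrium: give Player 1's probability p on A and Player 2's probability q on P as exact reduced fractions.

P1 indiff ⇒ q·2+(1-q)·8 = q·4+(1-q)·4 ⇒ q(-2) = (1-q)(-4) ⇒ q = 2/3
P2 indiff ⇒ p·0+(1-p)·2 = p·3+(1-p)·0 ⇒ p(-3) = (1-p)(-2) ⇒ p = 2/5

p=2/5, q=2/3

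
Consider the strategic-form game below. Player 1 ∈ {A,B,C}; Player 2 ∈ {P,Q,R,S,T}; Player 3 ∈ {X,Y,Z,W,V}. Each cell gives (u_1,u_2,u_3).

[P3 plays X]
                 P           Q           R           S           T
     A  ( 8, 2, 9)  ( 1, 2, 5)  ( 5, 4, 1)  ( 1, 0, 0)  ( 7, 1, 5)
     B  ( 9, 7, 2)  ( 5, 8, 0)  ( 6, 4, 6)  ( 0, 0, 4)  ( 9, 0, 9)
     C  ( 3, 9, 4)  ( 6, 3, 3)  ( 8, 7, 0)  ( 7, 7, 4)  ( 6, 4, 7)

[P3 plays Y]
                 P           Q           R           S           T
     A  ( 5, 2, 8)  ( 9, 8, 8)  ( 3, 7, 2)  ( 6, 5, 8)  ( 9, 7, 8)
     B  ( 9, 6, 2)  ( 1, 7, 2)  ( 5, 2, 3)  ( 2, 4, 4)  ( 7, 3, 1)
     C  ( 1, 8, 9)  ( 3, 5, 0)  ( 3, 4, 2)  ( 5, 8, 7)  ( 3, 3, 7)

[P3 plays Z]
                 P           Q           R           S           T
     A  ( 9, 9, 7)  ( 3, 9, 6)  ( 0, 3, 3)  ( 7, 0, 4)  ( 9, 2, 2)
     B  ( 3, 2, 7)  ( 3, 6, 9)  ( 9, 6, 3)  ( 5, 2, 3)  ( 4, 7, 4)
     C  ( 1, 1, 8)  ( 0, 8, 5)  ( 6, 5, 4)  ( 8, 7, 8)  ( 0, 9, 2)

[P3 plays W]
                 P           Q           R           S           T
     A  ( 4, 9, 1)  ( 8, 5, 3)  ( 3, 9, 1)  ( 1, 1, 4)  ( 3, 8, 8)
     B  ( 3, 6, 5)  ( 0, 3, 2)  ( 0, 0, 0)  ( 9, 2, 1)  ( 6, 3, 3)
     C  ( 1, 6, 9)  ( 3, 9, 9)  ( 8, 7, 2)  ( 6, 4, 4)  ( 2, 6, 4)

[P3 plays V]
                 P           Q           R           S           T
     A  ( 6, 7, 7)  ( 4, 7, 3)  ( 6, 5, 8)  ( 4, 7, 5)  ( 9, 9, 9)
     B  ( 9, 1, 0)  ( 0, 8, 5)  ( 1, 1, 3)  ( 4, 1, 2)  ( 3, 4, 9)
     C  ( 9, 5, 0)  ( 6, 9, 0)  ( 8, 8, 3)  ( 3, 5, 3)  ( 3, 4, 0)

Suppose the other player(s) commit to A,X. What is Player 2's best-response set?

argmax u_2 = {R}

u_2(P vs A,X) = 2
u_2(Q vs A,X) = 2
u_2(R vs A,X) = 4
u_2(S vs A,X) = 0
u_2(T vs A,X) = 1
max payoff 4 at {R}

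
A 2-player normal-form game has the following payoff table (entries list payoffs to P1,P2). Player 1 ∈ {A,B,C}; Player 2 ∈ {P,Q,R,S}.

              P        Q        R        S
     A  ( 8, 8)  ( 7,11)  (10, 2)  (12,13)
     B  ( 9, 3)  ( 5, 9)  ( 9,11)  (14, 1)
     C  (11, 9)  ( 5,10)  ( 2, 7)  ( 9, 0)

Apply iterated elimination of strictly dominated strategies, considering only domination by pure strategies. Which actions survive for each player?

Survivors P1:{A,B} P2:{Q,R,S}

P2 drop P (Q beats it: A:11>8 B:9>3 C:10>9)
P1 drop C (A beats it: Q:7>5 R:10>2 S:12>9)
P1→{A,B} P2→{Q,R,S}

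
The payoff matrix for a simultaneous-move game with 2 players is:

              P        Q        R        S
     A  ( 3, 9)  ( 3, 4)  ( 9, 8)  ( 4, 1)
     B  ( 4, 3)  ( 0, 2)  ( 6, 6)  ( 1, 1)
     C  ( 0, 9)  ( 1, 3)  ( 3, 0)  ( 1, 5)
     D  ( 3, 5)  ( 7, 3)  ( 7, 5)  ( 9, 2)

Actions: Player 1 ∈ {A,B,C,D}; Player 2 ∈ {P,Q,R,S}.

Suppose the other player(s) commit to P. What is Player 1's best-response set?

P1 best: {B}

u_1(A vs P) = 3
u_1(B vs P) = 4
u_1(C vs P) = 0
u_1(D vs P) = 3
max payoff 4 at {B}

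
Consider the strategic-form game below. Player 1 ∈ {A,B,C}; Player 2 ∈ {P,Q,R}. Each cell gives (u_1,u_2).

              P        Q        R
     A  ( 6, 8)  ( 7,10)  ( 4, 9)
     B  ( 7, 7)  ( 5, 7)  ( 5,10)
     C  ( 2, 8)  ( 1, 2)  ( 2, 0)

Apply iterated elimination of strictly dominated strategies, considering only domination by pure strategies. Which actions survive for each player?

Remaining: P1:{A,B} P2:{Q,R}

P1 drop C (A beats it: P:6>2 Q:7>1 R:4>2)
P2 drop P (R beats it: A:9>8 B:10>7)
P1→{A,B} P2→{Q,R}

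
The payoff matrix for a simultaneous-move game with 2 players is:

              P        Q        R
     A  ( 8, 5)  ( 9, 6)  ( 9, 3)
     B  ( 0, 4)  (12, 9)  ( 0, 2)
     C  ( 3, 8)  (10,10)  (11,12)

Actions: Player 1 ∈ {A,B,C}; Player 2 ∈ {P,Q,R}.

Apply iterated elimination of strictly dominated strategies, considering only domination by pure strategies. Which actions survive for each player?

Remaining: P1:{B,C} P2:{Q,R}

P2 drop P (Q beats it: A:6>5 B:9>4 C:10>8)
P1 drop A (C beats it: Q:10>9 R:11>9)
P1→{B,C} P2→{Q,R}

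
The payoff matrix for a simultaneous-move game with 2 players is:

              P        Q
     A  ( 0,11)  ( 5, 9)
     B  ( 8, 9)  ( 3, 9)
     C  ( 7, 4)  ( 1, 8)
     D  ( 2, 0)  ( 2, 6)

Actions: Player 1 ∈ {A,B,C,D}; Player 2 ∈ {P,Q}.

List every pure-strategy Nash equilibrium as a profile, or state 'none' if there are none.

(A,P): not NE [P1→B gives 8>0]
(A,Q): not NE [P2→P gives 11>9]
(B,P): NE
(B,Q): not NE [P1→A gives 5>3]
(C,P): not NE [P1→B gives 8>7; P2→Q gives 8>4]
(C,Q): not NE [P1→A gives 5>1]
(D,P): not NE [P1→B gives 8>2; P2→Q gives 6>0]
(D,Q): not NE [P1→A gives 5>2]

Nash profiles: (B,P)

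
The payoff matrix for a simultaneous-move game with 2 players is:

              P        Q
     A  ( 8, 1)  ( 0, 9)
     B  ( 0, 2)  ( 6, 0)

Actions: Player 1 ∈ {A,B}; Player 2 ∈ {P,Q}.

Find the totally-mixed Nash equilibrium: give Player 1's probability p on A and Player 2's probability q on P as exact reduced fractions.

p=1/5, q=3/7

P1 indiff ⇒ q·8+(1-q)·0 = q·0+(1-q)·6 ⇒ q(8) = (1-q)(6) ⇒ q = 3/7
P2 indiff ⇒ p·1+(1-p)·2 = p·9+(1-p)·0 ⇒ p(-8) = (1-p)(-2) ⇒ p = 1/5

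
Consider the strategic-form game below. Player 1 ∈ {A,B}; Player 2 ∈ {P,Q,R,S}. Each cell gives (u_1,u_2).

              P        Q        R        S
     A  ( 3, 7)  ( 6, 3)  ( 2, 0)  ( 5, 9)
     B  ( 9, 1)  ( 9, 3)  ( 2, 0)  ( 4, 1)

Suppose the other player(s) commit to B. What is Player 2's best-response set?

BR_2 = {Q}

u_2(P vs B) = 1
u_2(Q vs B) = 3
u_2(R vs B) = 0
u_2(S vs B) = 1
max payoff 3 at {Q}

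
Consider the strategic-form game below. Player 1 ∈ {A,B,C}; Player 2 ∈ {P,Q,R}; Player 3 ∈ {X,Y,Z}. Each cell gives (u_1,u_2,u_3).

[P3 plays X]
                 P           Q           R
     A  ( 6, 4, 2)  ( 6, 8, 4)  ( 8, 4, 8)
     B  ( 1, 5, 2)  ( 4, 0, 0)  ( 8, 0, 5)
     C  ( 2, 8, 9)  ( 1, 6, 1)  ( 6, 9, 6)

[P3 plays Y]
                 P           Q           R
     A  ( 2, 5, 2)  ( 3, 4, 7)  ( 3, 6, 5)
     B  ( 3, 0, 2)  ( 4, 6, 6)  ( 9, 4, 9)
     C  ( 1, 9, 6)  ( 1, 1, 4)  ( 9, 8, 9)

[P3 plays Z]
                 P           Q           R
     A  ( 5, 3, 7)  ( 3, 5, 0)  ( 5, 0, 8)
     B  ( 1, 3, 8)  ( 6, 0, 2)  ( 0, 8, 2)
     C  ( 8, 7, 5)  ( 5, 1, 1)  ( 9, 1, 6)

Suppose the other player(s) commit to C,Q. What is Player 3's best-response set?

u_3(X vs C,Q) = 1
u_3(Y vs C,Q) = 4
u_3(Z vs C,Q) = 1
max payoff 4 at {Y}

P3 best: {Y}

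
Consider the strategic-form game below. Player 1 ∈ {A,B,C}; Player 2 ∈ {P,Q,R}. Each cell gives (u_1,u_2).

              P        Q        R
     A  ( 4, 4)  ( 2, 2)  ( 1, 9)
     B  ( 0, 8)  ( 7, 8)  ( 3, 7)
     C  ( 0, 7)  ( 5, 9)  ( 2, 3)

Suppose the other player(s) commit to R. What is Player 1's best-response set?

u_1(A vs R) = 1
u_1(B vs R) = 3
u_1(C vs R) = 2
max payoff 3 at {B}

P1 best: {B}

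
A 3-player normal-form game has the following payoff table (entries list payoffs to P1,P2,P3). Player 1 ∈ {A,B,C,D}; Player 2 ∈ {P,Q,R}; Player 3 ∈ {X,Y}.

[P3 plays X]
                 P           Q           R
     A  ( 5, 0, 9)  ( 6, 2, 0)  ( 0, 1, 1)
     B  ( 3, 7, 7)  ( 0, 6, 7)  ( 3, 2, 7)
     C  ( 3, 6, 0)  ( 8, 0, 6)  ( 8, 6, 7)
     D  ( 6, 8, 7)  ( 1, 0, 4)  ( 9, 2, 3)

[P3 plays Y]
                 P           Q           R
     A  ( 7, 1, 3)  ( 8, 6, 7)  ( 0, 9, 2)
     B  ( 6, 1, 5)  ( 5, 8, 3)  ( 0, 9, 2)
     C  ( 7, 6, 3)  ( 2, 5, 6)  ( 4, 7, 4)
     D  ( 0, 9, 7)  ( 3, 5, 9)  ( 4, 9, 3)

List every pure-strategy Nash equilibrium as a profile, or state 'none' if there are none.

(A,P,X): not NE [P1→D gives 6>5; P2→Q gives 2>0]
(A,P,Y): not NE [P2→R gives 9>1; P3→X gives 9>3]
(A,Q,X): not NE [P1→C gives 8>6; P3→Y gives 7>0]
(A,Q,Y): not NE [P2→R gives 9>6]
(A,R,X): not NE [P1→D gives 9>0; P2→Q gives 2>1; P3→Y gives 2>1]
(A,R,Y): not NE [P1→D gives 4>0]
(B,P,X): not NE [P1→D gives 6>3]
(B,P,Y): not NE [P1→C gives 7>6; P2→R gives 9>1; P3→X gives 7>5]
(B,Q,X): not NE [P1→C gives 8>0; P2→P gives 7>6]
(B,Q,Y): not NE [P1→A gives 8>5; P2→R gives 9>8; P3→X gives 7>3]
(B,R,X): not NE [P1→D gives 9>3; P2→P gives 7>2]
(B,R,Y): not NE [P1→D gives 4>0; P3→X gives 7>2]
(C,P,X): not NE [P1→D gives 6>3; P3→Y gives 3>0]
(C,P,Y): not NE [P2→R gives 7>6]
(C,Q,X): not NE [P2→R gives 6>0]
(C,Q,Y): not NE [P1→A gives 8>2; P2→R gives 7>5]
(C,R,X): not NE [P1→D gives 9>8]
(C,R,Y): not NE [P3→X gives 7>4]
(D,P,X): NE
(D,P,Y): not NE [P1→C gives 7>0]
(D,Q,X): not NE [P1→C gives 8>1; P2→P gives 8>0; P3→Y gives 9>4]
(D,Q,Y): not NE [P1→A gives 8>3; P2→R gives 9>5]
(D,R,X): not NE [P2→P gives 8>2]
(D,R,Y): NE

PSNE = {(D,P,X), (D,R,Y)}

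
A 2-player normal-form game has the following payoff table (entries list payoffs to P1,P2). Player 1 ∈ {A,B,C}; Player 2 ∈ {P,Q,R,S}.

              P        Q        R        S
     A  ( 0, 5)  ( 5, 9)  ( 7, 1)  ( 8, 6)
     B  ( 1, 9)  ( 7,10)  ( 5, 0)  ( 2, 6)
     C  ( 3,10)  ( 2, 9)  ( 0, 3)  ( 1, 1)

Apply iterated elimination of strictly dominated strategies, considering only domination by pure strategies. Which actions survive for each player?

IESDS → P1:{B,C} P2:{P,Q}

P2 drop R (P beats it: A:5>1 B:9>0 C:10>3)
P2 drop S (Q beats it: A:9>6 B:10>6 C:9>1)
P1 drop A (B beats it: P:1>0 Q:7>5)
P1→{B,C} P2→{P,Q}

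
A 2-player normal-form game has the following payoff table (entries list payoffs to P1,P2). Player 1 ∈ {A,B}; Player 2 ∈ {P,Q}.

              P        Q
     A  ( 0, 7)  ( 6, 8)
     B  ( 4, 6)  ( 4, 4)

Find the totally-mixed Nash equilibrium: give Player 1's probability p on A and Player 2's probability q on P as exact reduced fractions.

P1 indiff ⇒ q·0+(1-q)·6 = q·4+(1-q)·4 ⇒ q(-4) = (1-q)(-2) ⇒ q = 1/3
P2 indiff ⇒ p·7+(1-p)·6 = p·8+(1-p)·4 ⇒ p(-1) = (1-p)(-2) ⇒ p = 2/3

P1 mixes 2/3 on A; P2 mixes 1/3 on P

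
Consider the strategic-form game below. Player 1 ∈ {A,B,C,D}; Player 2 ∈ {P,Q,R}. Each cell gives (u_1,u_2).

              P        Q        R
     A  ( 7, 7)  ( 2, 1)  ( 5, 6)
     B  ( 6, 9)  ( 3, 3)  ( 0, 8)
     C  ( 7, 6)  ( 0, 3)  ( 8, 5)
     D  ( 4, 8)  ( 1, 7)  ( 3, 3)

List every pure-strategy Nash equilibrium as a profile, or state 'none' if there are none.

PSNE = {(A,P), (C,P)}

(A,P): NE
(A,Q): not NE [P1→B gives 3>2; P2→P gives 7>1]
(A,R): not NE [P1→C gives 8>5; P2→P gives 7>6]
(B,P): not NE [P1→C gives 7>6]
(B,Q): not NE [P2→P gives 9>3]
(B,R): not NE [P1→C gives 8>0; P2→P gives 9>8]
(C,P): NE
(C,Q): not NE [P1→B gives 3>0; P2→P gives 6>3]
(C,R): not NE [P2→P gives 6>5]
(D,P): not NE [P1→C gives 7>4]
(D,Q): not NE [P1→B gives 3>1; P2→P gives 8>7]
(D,R): not NE [P1→C gives 8>3; P2→P gives 8>3]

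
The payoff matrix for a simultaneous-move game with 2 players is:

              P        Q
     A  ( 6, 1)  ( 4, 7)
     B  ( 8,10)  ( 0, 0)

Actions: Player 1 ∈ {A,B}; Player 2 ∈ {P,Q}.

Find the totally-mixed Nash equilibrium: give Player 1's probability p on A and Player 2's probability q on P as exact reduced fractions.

P1 indiff ⇒ q·6+(1-q)·4 = q·8+(1-q)·0 ⇒ q(-2) = (1-q)(-4) ⇒ q = 2/3
P2 indiff ⇒ p·1+(1-p)·10 = p·7+(1-p)·0 ⇒ p(-6) = (1-p)(-10) ⇒ p = 5/8

P1 mixes 5/8 on A; P2 mixes 2/3 on P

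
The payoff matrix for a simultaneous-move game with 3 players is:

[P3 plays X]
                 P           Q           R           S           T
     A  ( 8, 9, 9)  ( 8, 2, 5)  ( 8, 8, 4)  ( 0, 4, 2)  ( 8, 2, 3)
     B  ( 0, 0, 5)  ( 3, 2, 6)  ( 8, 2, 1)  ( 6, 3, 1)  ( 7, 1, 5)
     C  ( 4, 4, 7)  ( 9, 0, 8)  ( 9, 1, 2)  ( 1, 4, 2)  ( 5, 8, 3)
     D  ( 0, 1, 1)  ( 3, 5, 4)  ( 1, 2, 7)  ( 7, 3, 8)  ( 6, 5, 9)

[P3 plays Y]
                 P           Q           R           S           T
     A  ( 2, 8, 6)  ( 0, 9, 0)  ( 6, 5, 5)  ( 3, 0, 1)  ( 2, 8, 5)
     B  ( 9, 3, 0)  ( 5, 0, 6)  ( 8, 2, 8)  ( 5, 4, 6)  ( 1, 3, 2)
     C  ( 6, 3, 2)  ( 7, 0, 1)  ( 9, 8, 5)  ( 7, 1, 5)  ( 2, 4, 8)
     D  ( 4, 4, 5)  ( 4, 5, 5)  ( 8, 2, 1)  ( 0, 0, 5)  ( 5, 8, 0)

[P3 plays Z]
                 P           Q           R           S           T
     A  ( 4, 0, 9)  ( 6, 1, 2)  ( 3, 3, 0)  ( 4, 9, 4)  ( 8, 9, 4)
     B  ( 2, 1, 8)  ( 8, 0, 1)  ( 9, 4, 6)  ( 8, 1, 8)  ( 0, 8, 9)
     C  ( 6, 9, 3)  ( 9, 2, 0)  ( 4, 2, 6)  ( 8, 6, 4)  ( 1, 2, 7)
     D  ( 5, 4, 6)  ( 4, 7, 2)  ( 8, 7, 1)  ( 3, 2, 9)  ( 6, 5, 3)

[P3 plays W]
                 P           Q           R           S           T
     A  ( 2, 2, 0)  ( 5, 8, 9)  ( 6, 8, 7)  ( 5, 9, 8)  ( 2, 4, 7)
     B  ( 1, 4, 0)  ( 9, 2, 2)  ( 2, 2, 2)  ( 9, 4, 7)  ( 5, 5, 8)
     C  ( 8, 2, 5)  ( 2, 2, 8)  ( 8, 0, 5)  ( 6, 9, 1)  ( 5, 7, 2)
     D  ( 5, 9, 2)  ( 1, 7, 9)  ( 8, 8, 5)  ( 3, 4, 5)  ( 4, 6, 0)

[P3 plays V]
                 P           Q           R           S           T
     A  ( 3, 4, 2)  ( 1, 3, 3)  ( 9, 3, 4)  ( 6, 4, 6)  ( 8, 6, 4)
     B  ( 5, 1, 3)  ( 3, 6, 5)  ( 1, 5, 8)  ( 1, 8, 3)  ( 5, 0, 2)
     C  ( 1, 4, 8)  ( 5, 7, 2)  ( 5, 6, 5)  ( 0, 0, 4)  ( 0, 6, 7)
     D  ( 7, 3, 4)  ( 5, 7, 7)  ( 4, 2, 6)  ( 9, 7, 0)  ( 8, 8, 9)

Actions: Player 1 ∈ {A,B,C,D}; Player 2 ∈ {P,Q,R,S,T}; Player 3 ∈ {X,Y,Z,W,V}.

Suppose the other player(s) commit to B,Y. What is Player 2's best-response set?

u_2(P vs B,Y) = 3
u_2(Q vs B,Y) = 0
u_2(R vs B,Y) = 2
u_2(S vs B,Y) = 4
u_2(T vs B,Y) = 3
max payoff 4 at {S}

argmax u_2 = {S}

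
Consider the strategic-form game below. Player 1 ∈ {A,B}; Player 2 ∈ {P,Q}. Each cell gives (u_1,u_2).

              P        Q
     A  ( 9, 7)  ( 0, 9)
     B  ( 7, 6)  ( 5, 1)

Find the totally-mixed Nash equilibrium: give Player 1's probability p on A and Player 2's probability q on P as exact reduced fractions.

P1 indiff ⇒ q·9+(1-q)·0 = q·7+(1-q)·5 ⇒ q(2) = (1-q)(5) ⇒ q = 5/7
P2 indiff ⇒ p·7+(1-p)·6 = p·9+(1-p)·1 ⇒ p(-2) = (1-p)(-5) ⇒ p = 5/7

p=5/7, q=5/7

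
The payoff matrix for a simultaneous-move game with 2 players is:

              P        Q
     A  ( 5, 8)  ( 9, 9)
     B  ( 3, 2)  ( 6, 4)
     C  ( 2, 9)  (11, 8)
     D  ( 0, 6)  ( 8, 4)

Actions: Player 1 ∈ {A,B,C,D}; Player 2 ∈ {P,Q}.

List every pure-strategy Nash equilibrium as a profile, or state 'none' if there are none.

(A,P): not NE [P2→Q gives 9>8]
(A,Q): not NE [P1→C gives 11>9]
(B,P): not NE [P1→A gives 5>3; P2→Q gives 4>2]
(B,Q): not NE [P1→C gives 11>6]
(C,P): not NE [P1→A gives 5>2]
(C,Q): not NE [P2→P gives 9>8]
(D,P): not NE [P1→A gives 5>0]
(D,Q): not NE [P1→C gives 11>8; P2→P gives 6>4]

PSNE: ∅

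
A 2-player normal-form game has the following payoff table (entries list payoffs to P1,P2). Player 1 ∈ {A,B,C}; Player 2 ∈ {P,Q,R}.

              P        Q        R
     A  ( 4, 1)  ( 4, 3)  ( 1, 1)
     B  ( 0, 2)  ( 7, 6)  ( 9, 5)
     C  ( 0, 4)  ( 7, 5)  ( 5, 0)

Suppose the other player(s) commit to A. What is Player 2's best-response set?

u_2(P vs A) = 1
u_2(Q vs A) = 3
u_2(R vs A) = 1
max payoff 3 at {Q}

P2 best: {Q}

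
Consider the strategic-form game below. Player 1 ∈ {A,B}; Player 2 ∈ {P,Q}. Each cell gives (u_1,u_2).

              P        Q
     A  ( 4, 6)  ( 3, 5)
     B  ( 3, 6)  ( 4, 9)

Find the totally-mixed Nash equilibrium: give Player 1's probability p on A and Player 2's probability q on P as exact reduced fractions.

P1 mixes 3/4 on A; P2 mixes 1/2 on P

P1 indiff ⇒ q·4+(1-q)·3 = q·3+(1-q)·4 ⇒ q(1) = (1-q)(1) ⇒ q = 1/2
P2 indiff ⇒ p·6+(1-p)·6 = p·5+(1-p)·9 ⇒ p(1) = (1-p)(3) ⇒ p = 3/4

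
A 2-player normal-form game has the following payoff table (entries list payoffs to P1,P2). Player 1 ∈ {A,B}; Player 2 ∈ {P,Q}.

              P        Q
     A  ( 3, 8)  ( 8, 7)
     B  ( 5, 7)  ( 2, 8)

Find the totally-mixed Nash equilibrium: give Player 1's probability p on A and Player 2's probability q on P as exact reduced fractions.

(p,q) = (1/2, 3/4)

P1 indiff ⇒ q·3+(1-q)·8 = q·5+(1-q)·2 ⇒ q(-2) = (1-q)(-6) ⇒ q = 3/4
P2 indiff ⇒ p·8+(1-p)·7 = p·7+(1-p)·8 ⇒ p(1) = (1-p)(1) ⇒ p = 1/2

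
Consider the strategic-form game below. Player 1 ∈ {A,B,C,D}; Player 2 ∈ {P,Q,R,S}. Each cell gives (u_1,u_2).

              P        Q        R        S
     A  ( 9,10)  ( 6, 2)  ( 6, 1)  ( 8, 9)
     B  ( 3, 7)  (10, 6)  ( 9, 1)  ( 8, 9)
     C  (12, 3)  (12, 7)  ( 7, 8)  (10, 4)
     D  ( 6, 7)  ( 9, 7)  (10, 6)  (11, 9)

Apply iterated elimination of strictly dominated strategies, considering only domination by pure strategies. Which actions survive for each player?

P1 drop A (C beats it: P:12>9 Q:12>6 R:7>6 S:10>8)
P2 drop P (S beats it: B:9>7 C:4>3 D:9>7)
P1→{B,C,D} P2→{Q,R,S}

Remaining: P1:{B,C,D} P2:{Q,R,S}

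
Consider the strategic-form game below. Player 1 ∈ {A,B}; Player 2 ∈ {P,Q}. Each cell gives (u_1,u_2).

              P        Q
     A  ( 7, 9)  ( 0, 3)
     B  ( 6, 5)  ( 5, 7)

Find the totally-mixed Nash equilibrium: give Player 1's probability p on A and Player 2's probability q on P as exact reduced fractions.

P1 indiff ⇒ q·7+(1-q)·0 = q·6+(1-q)·5 ⇒ q(1) = (1-q)(5) ⇒ q = 5/6
P2 indiff ⇒ p·9+(1-p)·5 = p·3+(1-p)·7 ⇒ p(6) = (1-p)(2) ⇒ p = 1/4

p=1/4, q=5/6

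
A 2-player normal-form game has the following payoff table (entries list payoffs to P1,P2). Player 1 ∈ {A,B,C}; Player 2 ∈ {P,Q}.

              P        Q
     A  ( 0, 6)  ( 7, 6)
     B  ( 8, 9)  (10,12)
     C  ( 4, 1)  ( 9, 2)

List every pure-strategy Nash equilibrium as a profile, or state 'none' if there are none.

(A,P): not NE [P1→B gives 8>0]
(A,Q): not NE [P1→B gives 10>7]
(B,P): not NE [P2→Q gives 12>9]
(B,Q): NE
(C,P): not NE [P1→B gives 8>4; P2→Q gives 2>1]
(C,Q): not NE [P1→B gives 10>9]

PSNE = {(B,Q)}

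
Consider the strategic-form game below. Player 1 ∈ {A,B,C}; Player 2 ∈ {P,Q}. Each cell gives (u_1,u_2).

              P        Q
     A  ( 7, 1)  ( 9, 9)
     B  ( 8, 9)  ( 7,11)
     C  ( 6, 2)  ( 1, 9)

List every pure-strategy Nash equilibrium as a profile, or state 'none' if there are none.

Nash profiles: (A,Q)

(A,P): not NE [P1→B gives 8>7; P2→Q gives 9>1]
(A,Q): NE
(B,P): not NE [P2→Q gives 11>9]
(B,Q): not NE [P1→A gives 9>7]
(C,P): not NE [P1→B gives 8>6; P2→Q gives 9>2]
(C,Q): not NE [P1→A gives 9>1]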